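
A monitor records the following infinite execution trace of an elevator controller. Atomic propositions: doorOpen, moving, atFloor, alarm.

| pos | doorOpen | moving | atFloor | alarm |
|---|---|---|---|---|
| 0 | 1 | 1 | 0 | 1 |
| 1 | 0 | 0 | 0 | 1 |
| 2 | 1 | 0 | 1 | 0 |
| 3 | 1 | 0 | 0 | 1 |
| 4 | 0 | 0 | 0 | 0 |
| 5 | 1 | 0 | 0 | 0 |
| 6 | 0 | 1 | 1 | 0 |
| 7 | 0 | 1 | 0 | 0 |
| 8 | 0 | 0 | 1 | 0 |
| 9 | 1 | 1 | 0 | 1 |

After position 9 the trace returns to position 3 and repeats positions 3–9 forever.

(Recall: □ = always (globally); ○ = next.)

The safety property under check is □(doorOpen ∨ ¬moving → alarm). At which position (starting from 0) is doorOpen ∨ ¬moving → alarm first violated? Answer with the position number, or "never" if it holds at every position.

2

Check doorOpen ∨ ¬moving → alarm at each position in order: 0 ✓, 1 ✓.
At position 2 the labels are {atFloor, doorOpen}, so doorOpen ∨ ¬moving → alarm is false there. This is the first violation.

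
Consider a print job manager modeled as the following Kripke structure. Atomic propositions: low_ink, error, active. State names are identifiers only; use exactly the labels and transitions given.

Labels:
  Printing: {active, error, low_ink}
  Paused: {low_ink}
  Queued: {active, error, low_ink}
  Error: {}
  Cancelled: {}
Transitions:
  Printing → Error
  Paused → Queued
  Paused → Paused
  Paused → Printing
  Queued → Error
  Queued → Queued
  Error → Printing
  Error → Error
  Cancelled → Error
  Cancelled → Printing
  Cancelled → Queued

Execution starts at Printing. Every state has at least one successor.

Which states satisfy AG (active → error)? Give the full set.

States satisfying active → error: {Printing, Paused, Queued, Error, Cancelled}.
States satisfying AG (active → error): {Printing, Paused, Queued, Error, Cancelled}.

{Printing, Paused, Queued, Error, Cancelled}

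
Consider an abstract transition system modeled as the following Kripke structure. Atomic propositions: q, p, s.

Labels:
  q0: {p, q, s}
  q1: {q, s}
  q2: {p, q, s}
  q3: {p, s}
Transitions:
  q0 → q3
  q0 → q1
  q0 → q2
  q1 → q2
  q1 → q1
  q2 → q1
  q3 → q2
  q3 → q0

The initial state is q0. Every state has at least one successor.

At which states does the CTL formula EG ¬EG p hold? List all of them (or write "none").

States satisfying ¬EG p: {q1, q2}.
States satisfying EG ¬EG p: {q1, q2}.

{q1, q2}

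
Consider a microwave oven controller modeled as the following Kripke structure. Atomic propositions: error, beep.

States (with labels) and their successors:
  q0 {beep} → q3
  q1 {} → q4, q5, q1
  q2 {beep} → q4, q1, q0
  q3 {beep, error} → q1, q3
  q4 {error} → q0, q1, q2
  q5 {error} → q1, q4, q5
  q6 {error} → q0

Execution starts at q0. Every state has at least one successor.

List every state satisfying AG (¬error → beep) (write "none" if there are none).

States satisfying ¬error → beep: {q0, q2, q3, q4, q5, q6}.
States satisfying AG (¬error → beep): ∅.

none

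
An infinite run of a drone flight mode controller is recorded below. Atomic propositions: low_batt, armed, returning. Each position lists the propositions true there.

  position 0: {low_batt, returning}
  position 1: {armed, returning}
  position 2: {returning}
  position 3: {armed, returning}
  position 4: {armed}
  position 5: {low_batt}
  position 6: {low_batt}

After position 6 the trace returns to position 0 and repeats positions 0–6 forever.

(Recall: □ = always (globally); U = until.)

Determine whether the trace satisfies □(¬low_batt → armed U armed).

¬low_batt → armed U armed must hold at every position from 0 onward. It fails at position 2, so □(¬low_batt → armed U armed) is false.
Positions where ¬low_batt holds: 1, 2, 3, 4.
Check armed U armed at each: 1→ok, 2→fails, 3→ok, 4→ok.

Violated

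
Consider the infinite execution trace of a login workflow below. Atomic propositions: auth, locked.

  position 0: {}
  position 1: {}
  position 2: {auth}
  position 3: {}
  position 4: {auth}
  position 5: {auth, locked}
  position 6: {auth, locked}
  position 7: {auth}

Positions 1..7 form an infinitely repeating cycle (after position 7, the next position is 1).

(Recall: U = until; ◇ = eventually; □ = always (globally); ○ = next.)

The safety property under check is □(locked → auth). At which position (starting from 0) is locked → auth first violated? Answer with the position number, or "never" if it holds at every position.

locked → auth holds at every position 0..7, and those are all the positions the trace ever visits, so the invariant □(locked → auth) is never violated.

never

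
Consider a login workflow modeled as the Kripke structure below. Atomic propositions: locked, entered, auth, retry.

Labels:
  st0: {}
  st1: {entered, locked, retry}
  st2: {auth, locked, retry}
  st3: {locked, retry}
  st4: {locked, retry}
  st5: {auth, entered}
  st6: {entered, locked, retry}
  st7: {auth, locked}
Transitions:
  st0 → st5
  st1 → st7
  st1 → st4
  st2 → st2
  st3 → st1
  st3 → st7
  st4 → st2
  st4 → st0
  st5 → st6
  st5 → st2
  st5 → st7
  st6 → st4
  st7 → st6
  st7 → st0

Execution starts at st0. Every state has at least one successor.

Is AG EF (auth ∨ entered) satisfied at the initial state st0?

States satisfying EF (auth ∨ entered): {st0, st1, st2, st3, st4, st5, st6, st7}.
States satisfying AG EF (auth ∨ entered): {st0, st1, st2, st3, st4, st5, st6, st7}.
Every state reachable from st0 satisfies EF (auth ∨ entered).
st0 ∈ Sat(AG EF (auth ∨ entered)).

Satisfied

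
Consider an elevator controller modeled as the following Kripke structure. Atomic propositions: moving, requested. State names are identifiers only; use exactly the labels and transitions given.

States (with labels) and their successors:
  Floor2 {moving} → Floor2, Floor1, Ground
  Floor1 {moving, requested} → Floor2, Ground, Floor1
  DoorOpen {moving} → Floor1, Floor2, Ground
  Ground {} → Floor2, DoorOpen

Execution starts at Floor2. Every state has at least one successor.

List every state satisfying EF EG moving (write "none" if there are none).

{Floor2, Floor1, DoorOpen, Ground}

States satisfying EG moving: {Floor2, Floor1, DoorOpen}.
States satisfying EF EG moving: {Floor2, Floor1, DoorOpen, Ground}.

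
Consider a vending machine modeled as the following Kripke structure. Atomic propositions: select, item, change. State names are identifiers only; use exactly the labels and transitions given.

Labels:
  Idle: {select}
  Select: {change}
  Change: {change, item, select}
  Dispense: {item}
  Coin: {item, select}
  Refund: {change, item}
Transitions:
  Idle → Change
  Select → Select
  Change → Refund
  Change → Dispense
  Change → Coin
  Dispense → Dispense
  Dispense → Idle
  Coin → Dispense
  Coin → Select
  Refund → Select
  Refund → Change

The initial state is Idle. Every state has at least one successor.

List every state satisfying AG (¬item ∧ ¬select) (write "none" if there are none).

{Select}

States satisfying ¬item ∧ ¬select: {Select}.
States satisfying AG (¬item ∧ ¬select): {Select}.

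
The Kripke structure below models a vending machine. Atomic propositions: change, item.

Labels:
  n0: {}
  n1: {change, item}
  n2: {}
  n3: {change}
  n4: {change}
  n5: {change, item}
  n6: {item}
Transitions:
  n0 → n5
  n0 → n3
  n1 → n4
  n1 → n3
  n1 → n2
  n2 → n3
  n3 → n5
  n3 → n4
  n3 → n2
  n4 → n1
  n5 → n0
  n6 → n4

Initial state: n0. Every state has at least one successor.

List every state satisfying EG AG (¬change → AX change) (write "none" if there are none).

States satisfying AG (¬change → AX change): {n0, n1, n2, n3, n4, n5, n6}.
States satisfying EG AG (¬change → AX change): {n0, n1, n2, n3, n4, n5, n6}.

{n0, n1, n2, n3, n4, n5, n6}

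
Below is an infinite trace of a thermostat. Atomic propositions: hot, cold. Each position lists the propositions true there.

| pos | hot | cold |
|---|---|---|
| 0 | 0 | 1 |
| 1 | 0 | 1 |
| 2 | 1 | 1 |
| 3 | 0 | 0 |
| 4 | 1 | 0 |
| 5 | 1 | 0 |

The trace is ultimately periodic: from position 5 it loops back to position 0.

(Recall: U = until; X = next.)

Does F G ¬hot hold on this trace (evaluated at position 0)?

G ¬hot is false at every position 0..5, so it never becomes true and F G ¬hot fails.

Does not hold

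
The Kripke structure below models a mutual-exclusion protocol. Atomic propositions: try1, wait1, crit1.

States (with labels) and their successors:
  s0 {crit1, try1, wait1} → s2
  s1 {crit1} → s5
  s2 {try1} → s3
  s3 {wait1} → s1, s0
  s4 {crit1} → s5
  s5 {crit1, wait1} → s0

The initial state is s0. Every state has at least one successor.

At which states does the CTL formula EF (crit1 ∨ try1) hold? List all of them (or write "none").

{s0, s1, s2, s3, s4, s5}

States satisfying crit1 ∨ try1: {s0, s1, s2, s4, s5}.
States satisfying EF (crit1 ∨ try1): {s0, s1, s2, s3, s4, s5}.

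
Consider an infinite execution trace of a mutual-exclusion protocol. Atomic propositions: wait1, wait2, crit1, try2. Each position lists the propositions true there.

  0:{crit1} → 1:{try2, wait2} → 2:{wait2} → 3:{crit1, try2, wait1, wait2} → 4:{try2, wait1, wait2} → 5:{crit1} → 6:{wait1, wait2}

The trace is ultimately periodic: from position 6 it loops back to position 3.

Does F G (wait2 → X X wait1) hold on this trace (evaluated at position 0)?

G (wait2 → X X wait1) is false at every position 0..6, so it never becomes true and F G (wait2 → X X wait1) fails.

Violated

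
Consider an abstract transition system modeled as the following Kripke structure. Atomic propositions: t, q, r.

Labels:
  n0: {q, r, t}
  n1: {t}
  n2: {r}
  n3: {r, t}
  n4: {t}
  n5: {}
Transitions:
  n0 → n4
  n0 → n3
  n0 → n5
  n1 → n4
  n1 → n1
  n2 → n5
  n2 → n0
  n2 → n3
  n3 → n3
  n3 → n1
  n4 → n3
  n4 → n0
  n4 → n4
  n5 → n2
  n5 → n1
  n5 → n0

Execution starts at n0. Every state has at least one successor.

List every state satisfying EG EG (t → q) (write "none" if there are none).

States satisfying EG (t → q): {n0, n2, n5}.
States satisfying EG EG (t → q): {n0, n2, n5}.

{n0, n2, n5}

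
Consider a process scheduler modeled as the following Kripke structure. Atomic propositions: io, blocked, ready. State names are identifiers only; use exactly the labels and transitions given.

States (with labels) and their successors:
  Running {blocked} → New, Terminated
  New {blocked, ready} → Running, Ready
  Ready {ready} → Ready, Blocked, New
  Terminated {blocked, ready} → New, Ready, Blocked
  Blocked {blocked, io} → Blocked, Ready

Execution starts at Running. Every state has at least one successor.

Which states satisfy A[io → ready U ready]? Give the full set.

States satisfying io → ready: {Running, New, Ready, Terminated}.
States satisfying ready: {New, Ready, Terminated}.
States satisfying A[io → ready U ready]: {Running, New, Ready, Terminated}.

{Running, New, Ready, Terminated}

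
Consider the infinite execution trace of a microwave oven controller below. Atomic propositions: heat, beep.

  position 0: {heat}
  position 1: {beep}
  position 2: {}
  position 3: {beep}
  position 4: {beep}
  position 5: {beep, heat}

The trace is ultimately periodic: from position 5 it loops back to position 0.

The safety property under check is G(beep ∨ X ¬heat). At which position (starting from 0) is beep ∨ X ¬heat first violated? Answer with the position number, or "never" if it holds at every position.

beep ∨ X ¬heat holds at every position 0..5, and those are all the positions the trace ever visits, so the invariant G(beep ∨ X ¬heat) is never violated.

never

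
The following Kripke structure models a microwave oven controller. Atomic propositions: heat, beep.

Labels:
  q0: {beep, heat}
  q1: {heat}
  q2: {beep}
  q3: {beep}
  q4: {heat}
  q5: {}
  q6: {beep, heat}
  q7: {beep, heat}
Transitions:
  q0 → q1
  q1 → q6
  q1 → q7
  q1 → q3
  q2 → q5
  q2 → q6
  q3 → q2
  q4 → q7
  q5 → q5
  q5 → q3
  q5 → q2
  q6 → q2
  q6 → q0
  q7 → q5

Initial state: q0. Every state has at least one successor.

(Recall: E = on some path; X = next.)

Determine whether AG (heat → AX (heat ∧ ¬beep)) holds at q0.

States satisfying heat → AX (heat ∧ ¬beep): {q0, q2, q3, q5}.
States satisfying AG (heat → AX (heat ∧ ¬beep)): ∅.
q1 is reachable from q0 and violates heat → AX (heat ∧ ¬beep), so AG fails at q0.
q0 ∉ Sat(AG (heat → AX (heat ∧ ¬beep))).

Does not hold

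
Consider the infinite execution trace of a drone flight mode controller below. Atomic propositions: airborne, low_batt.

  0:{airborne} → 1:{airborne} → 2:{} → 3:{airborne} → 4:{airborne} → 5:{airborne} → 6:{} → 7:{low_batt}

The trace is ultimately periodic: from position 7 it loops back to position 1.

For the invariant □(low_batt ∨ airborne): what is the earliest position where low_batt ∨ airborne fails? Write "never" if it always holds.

2

Check low_batt ∨ airborne at each position in order: 0 ✓, 1 ✓.
At position 2 the labels are {}, so low_batt ∨ airborne is false there. This is the first violation.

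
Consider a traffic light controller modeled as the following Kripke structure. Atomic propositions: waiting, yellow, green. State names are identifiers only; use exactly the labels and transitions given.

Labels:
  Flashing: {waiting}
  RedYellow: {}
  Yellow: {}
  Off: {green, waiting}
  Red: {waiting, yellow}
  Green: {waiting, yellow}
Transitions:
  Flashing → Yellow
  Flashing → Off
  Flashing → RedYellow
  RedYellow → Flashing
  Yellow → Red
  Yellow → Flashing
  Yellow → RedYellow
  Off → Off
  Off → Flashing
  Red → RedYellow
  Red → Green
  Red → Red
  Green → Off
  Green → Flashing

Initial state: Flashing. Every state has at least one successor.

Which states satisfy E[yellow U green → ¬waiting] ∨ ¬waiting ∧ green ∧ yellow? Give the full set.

{Flashing, RedYellow, Yellow, Red, Green}

States satisfying yellow: {Red, Green}.
States satisfying green → ¬waiting: {Flashing, RedYellow, Yellow, Red, Green}.
States satisfying E[yellow U green → ¬waiting]: {Flashing, RedYellow, Yellow, Red, Green}.
States satisfying ¬waiting: {RedYellow, Yellow}.
States satisfying green ∧ yellow: ∅.
States satisfying ¬waiting ∧ green ∧ yellow: ∅.
States satisfying E[yellow U green → ¬waiting] ∨ ¬waiting ∧ green ∧ yellow: {Flashing, RedYellow, Yellow, Red, Green}.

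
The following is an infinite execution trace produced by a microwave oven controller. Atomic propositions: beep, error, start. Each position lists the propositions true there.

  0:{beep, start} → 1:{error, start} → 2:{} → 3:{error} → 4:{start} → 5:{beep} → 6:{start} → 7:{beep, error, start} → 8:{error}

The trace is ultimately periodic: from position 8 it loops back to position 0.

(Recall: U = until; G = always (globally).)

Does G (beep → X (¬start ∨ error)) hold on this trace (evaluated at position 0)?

Violated

beep → X (¬start ∨ error) must hold at every position from 0 onward. It fails at position 5, so G (beep → X (¬start ∨ error)) is false.
Positions where beep holds: 0, 5, 7.
Check X (¬start ∨ error) at each: 0→ok, 5→fails, 7→ok.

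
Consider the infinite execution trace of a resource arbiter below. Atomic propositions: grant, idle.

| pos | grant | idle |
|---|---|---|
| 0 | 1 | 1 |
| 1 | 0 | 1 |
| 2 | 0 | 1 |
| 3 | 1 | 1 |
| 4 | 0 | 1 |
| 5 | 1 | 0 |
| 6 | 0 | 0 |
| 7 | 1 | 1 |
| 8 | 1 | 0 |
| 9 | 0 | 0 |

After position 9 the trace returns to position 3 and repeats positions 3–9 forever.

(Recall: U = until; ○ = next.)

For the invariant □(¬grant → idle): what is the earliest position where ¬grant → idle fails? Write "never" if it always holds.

Check ¬grant → idle at each position in order: 0 ✓, 1 ✓, 2 ✓, 3 ✓, 4 ✓, 5 ✓.
At position 6 the labels are {}, so ¬grant → idle is false there. This is the first violation.

6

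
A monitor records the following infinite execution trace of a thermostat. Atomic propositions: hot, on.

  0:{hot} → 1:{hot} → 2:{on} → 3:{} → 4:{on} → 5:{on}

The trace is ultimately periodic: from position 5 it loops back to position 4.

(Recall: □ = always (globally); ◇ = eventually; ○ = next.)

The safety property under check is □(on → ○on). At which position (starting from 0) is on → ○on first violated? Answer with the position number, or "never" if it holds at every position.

2

Check on → ○on at each position in order: 0 ✓, 1 ✓.
At position 2 the labels are {on} and the next position 3 has {}, so on → ○on is false there. This is the first violation.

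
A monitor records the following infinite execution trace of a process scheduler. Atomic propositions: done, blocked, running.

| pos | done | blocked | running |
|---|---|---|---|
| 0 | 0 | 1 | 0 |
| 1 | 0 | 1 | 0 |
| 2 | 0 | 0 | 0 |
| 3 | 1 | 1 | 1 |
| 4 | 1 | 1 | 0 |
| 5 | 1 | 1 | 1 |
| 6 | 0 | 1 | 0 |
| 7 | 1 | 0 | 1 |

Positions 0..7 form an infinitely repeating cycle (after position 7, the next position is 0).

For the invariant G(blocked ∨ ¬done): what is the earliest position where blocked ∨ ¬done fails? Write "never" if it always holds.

Check blocked ∨ ¬done at each position in order: 0 ✓, 1 ✓, 2 ✓, 3 ✓, 4 ✓, 5 ✓, 6 ✓.
At position 7 the labels are {done, running}, so blocked ∨ ¬done is false there. This is the first violation.

7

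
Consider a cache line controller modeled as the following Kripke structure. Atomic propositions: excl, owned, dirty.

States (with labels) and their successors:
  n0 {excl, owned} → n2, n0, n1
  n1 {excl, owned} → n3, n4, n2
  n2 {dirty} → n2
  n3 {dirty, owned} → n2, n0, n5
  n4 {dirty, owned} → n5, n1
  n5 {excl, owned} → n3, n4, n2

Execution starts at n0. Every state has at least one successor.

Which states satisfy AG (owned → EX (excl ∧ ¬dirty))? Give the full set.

{n2}

States satisfying owned → EX (excl ∧ ¬dirty): {n0, n2, n3, n4}.
States satisfying AG (owned → EX (excl ∧ ¬dirty)): {n2}.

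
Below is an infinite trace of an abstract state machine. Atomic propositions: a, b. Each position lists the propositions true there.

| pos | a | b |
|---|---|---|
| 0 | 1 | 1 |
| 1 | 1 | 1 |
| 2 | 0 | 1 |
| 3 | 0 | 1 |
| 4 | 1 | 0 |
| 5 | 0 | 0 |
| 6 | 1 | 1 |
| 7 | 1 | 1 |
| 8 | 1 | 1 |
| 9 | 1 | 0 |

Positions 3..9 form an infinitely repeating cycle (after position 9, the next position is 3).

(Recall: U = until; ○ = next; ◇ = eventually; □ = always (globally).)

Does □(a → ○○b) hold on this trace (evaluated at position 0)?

a → ○○b must hold at every position from 0 onward. It fails at position 7, so □(a → ○○b) is false.
Positions where a holds: 0, 1, 4, 6, 7, 8, 9.
Check ○○b at each: 0→ok, 1→ok, 4→ok, 6→ok, 7→fails, 8→ok, 9→fails.

No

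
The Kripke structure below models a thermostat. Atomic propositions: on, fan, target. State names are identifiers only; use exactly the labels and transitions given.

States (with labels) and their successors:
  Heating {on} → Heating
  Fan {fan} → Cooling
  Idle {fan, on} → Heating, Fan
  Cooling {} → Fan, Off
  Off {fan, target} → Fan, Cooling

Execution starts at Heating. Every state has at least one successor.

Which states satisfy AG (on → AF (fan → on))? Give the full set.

States satisfying on → AF (fan → on): {Heating, Fan, Idle, Cooling, Off}.
States satisfying AG (on → AF (fan → on)): {Heating, Fan, Idle, Cooling, Off}.

{Heating, Fan, Idle, Cooling, Off}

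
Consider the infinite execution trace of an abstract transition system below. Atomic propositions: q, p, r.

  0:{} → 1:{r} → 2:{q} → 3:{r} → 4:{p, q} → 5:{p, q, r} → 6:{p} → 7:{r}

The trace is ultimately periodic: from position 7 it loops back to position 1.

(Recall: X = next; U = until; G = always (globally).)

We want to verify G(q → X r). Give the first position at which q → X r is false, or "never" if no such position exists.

Check q → X r at each position in order: 0 ✓, 1 ✓, 2 ✓, 3 ✓, 4 ✓.
At position 5 the labels are {p, q, r} and the next position 6 has {p}, so q → X r is false there. This is the first violation.

5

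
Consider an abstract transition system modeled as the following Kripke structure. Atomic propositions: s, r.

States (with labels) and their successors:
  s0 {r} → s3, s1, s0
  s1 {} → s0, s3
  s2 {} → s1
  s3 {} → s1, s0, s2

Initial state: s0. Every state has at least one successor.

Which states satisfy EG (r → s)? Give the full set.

{s1, s2, s3}

States satisfying r → s: {s1, s2, s3}.
States satisfying EG (r → s): {s1, s2, s3}.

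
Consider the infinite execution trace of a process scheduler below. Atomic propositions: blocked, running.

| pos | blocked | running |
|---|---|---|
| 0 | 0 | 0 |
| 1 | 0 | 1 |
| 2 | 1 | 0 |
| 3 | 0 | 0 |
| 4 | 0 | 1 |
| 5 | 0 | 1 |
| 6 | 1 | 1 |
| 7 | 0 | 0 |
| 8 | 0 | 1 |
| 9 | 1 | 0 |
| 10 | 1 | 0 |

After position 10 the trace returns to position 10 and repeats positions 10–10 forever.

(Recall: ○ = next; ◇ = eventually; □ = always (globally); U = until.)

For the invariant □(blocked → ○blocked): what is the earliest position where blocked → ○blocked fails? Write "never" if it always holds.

2

Check blocked → ○blocked at each position in order: 0 ✓, 1 ✓.
At position 2 the labels are {blocked} and the next position 3 has {}, so blocked → ○blocked is false there. This is the first violation.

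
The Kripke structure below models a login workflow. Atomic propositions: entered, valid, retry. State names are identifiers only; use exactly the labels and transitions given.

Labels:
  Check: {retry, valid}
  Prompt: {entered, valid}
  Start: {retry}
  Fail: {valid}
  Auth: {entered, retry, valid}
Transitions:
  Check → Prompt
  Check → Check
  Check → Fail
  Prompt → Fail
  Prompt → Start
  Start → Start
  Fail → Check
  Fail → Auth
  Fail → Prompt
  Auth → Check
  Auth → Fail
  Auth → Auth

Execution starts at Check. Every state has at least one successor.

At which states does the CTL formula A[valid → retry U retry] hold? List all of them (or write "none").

States satisfying valid → retry: {Check, Start, Auth}.
States satisfying retry: {Check, Start, Auth}.
States satisfying A[valid → retry U retry]: {Check, Start, Auth}.

{Check, Start, Auth}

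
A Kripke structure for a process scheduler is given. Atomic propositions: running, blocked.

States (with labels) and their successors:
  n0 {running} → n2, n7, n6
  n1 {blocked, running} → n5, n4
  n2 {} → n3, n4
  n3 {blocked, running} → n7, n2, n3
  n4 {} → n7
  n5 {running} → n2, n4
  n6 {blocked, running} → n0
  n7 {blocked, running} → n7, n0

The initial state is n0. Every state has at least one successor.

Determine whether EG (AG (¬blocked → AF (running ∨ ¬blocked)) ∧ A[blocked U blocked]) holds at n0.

States satisfying EG (AG (¬blocked → AF (running ∨ ¬blocked)) ∧ A[blocked U blocked]): {n3, n7}.
No suitable path/successor from n0 witnesses the formula.
n0 ∉ Sat(EG (AG (¬blocked → AF (running ∨ ¬blocked)) ∧ A[blocked U blocked])).

No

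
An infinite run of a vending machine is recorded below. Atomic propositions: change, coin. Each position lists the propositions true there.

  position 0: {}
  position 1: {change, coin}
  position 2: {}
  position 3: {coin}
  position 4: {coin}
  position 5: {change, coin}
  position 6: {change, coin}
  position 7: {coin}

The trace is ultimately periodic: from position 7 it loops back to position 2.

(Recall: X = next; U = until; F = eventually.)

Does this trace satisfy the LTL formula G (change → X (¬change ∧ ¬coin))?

change → X (¬change ∧ ¬coin) must hold at every position from 0 onward. It fails at position 5, so G (change → X (¬change ∧ ¬coin)) is false.
Positions where change holds: 1, 5, 6.
Check X (¬change ∧ ¬coin) at each: 1→ok, 5→fails, 6→fails.

Violated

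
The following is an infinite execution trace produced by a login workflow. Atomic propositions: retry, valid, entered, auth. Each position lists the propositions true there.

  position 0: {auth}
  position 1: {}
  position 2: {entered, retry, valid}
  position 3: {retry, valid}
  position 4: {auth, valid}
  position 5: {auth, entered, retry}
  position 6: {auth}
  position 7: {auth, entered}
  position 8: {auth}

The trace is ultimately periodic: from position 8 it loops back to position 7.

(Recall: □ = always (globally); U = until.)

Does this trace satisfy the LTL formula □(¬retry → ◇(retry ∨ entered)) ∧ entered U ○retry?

¬retry → ◇(retry ∨ entered) holds at every position 0..8, and those are all positions ever visited, so □(¬retry → ◇(retry ∨ entered)) holds.
Positions where ¬retry holds: 0, 1, 4, 6, 7, 8.
Check ◇(retry ∨ entered) at each: 0→ok, 1→ok, 4→ok, 6→ok, 7→ok, 8→ok.
Walking from position 0: at position 0, ○retry has not yet held and entered fails, so entered U ○retry is false.
At position 0: □(¬retry → ◇(retry ∨ entered)) is true; entered U ○retry is false; so □(¬retry → ◇(retry ∨ entered)) ∧ entered U ○retry is false.

Does not hold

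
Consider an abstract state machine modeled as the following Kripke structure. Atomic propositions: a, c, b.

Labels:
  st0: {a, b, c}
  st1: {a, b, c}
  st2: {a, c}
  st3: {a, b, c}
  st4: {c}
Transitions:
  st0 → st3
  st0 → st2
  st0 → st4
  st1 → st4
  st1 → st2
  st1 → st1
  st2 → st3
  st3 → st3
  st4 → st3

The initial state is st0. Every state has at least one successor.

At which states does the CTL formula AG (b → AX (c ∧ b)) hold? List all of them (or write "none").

{st2, st3, st4}

States satisfying b → AX (c ∧ b): {st2, st3, st4}.
States satisfying AG (b → AX (c ∧ b)): {st2, st3, st4}.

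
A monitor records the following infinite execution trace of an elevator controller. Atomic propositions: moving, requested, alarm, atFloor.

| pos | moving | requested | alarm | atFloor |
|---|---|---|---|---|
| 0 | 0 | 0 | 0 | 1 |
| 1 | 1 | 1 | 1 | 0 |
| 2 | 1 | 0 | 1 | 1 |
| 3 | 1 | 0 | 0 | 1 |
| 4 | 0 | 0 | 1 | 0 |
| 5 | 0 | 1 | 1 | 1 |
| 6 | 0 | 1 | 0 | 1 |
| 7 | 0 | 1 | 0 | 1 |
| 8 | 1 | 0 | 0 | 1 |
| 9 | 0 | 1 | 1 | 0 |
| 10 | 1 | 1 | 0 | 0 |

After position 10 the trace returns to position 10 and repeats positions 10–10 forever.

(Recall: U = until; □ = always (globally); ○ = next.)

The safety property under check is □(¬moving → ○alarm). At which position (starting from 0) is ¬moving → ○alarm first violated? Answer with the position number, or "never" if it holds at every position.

5

Check ¬moving → ○alarm at each position in order: 0 ✓, 1 ✓, 2 ✓, 3 ✓, 4 ✓.
At position 5 the labels are {alarm, atFloor, requested} and the next position 6 has {atFloor, requested}, so ¬moving → ○alarm is false there. This is the first violation.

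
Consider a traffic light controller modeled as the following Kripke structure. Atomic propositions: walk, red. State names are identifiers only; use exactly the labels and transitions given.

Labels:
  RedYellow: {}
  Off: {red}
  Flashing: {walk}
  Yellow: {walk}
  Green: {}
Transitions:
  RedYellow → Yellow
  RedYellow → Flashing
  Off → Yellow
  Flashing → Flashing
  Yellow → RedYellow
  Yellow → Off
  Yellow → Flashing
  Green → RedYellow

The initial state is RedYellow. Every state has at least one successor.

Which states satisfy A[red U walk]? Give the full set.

States satisfying red: {Off}.
States satisfying walk: {Flashing, Yellow}.
States satisfying A[red U walk]: {Off, Flashing, Yellow}.

{Off, Flashing, Yellow}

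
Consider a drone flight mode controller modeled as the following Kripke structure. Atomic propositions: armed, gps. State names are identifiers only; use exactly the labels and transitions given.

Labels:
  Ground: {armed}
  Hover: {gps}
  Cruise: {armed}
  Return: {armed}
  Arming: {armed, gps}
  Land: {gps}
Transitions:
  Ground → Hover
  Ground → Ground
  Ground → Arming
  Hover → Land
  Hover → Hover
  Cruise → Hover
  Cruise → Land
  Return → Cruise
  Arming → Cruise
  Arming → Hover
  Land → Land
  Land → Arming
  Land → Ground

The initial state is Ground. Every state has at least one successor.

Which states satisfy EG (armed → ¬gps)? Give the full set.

States satisfying armed → ¬gps: {Ground, Hover, Cruise, Return, Land}.
States satisfying EG (armed → ¬gps): {Ground, Hover, Cruise, Return, Land}.

{Ground, Hover, Cruise, Return, Land}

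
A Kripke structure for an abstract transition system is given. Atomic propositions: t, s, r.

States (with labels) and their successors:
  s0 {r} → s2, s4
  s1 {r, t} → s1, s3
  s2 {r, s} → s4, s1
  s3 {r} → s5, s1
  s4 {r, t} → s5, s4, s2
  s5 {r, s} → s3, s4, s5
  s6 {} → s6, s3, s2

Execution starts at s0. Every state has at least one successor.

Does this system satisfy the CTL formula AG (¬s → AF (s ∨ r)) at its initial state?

Holds

States satisfying ¬s → AF (s ∨ r): {s0, s1, s2, s3, s4, s5}.
States satisfying AG (¬s → AF (s ∨ r)): {s0, s1, s2, s3, s4, s5}.
Every state reachable from s0 satisfies ¬s → AF (s ∨ r).
s0 ∈ Sat(AG (¬s → AF (s ∨ r))).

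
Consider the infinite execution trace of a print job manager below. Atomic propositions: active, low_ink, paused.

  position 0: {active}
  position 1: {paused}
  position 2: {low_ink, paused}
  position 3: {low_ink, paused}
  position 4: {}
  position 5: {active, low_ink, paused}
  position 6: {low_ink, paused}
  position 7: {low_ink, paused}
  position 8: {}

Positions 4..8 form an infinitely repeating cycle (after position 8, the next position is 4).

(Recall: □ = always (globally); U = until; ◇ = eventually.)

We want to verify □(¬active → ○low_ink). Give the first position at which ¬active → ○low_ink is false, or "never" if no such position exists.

3

Check ¬active → ○low_ink at each position in order: 0 ✓, 1 ✓, 2 ✓.
At position 3 the labels are {low_ink, paused} and the next position 4 has {}, so ¬active → ○low_ink is false there. This is the first violation.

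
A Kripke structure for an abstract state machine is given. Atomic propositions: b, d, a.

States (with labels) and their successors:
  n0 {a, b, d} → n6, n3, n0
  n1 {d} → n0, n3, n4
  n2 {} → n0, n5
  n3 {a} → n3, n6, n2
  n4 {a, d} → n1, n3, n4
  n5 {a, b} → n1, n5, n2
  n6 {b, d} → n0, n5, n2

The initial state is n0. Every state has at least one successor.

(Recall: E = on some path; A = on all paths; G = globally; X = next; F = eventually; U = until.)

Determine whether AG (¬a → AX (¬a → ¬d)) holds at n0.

Yes

States satisfying ¬a → AX (¬a → ¬d): {n0, n1, n2, n3, n4, n5, n6}.
States satisfying AG (¬a → AX (¬a → ¬d)): {n0, n1, n2, n3, n4, n5, n6}.
Every state reachable from n0 satisfies ¬a → AX (¬a → ¬d).
n0 ∈ Sat(AG (¬a → AX (¬a → ¬d))).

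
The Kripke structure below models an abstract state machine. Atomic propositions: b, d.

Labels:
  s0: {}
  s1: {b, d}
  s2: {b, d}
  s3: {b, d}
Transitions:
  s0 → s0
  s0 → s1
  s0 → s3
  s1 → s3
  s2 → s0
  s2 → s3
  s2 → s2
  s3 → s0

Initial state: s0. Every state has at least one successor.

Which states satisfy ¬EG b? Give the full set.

{s0, s1, s3}

States satisfying b: {s1, s2, s3}.
States satisfying EG b: {s2}.
States satisfying ¬EG b: {s0, s1, s3}.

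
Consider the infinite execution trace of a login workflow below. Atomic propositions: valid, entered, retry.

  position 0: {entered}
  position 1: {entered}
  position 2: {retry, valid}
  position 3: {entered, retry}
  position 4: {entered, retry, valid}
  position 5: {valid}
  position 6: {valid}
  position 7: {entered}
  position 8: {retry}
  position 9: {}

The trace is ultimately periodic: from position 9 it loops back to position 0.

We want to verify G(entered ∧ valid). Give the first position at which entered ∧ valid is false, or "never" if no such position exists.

At position 0 the labels are {entered}, so entered ∧ valid is false there. This is the first violation.

0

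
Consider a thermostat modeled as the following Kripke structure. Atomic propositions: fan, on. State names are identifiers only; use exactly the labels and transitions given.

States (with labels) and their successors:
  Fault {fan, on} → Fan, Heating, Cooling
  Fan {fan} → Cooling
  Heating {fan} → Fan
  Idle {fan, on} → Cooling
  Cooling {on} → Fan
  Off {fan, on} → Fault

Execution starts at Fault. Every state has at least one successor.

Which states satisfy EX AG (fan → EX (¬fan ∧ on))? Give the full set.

{Fault, Fan, Heating, Idle, Cooling}

States satisfying AG (fan → EX (¬fan ∧ on)): {Fan, Idle, Cooling}.
States satisfying EX AG (fan → EX (¬fan ∧ on)): {Fault, Fan, Heating, Idle, Cooling}.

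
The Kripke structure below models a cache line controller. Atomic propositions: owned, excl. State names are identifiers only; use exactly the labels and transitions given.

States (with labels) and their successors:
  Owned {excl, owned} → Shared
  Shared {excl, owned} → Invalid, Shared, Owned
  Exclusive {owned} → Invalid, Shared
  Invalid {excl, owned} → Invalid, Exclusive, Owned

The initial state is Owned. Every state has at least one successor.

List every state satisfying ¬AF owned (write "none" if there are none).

none

States satisfying owned: {Owned, Shared, Exclusive, Invalid}.
States satisfying AF owned: {Owned, Shared, Exclusive, Invalid}.
States satisfying ¬AF owned: ∅.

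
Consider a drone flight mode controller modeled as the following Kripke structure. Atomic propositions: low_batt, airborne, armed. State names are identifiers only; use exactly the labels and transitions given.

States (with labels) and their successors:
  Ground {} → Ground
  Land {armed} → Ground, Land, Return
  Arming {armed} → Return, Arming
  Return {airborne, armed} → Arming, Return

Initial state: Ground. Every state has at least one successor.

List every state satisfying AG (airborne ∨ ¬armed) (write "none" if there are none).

States satisfying airborne ∨ ¬armed: {Ground, Return}.
States satisfying AG (airborne ∨ ¬armed): {Ground}.

{Ground}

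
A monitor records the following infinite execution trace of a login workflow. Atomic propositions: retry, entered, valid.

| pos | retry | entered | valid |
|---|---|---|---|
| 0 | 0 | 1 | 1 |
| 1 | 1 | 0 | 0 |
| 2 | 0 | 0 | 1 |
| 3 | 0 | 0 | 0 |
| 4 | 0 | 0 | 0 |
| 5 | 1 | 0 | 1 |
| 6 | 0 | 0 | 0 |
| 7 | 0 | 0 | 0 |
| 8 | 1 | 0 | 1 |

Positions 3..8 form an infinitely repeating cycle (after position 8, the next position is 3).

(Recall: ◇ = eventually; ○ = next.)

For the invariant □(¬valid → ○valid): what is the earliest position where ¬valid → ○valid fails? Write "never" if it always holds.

Check ¬valid → ○valid at each position in order: 0 ✓, 1 ✓, 2 ✓.
At position 3 the labels are {} and the next position 4 has {}, so ¬valid → ○valid is false there. This is the first violation.

3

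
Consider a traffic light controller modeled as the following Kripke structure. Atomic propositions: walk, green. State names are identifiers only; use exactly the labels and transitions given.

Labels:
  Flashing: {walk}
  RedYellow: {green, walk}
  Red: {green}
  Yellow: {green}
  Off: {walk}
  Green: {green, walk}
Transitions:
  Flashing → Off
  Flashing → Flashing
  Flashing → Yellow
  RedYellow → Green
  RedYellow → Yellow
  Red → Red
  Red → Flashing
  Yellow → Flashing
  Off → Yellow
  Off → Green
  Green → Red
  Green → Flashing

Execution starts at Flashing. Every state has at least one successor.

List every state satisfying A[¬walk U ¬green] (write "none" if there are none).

{Flashing, Yellow, Off}

States satisfying ¬walk: {Red, Yellow}.
States satisfying ¬green: {Flashing, Off}.
States satisfying A[¬walk U ¬green]: {Flashing, Yellow, Off}.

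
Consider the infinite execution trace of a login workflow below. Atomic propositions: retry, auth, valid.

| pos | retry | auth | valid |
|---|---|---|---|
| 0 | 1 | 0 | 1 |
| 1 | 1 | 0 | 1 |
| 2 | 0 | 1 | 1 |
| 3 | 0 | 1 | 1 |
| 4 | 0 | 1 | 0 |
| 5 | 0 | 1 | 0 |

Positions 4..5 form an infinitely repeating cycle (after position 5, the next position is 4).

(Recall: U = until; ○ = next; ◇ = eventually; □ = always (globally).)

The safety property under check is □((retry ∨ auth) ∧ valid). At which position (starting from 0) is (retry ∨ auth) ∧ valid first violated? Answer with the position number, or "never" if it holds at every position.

4

Check (retry ∨ auth) ∧ valid at each position in order: 0 ✓, 1 ✓, 2 ✓, 3 ✓.
At position 4 the labels are {auth}, so (retry ∨ auth) ∧ valid is false there. This is the first violation.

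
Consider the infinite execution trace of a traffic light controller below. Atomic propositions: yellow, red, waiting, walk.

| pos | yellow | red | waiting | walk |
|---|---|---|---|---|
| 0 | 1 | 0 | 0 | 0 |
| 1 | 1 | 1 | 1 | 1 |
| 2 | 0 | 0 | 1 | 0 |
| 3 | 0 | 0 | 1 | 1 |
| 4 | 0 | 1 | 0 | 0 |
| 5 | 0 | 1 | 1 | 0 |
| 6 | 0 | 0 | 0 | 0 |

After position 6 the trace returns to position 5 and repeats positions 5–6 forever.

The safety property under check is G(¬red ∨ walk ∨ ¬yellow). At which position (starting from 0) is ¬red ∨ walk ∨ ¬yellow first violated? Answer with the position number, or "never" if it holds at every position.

¬red ∨ walk ∨ ¬yellow holds at every position 0..6, and those are all the positions the trace ever visits, so the invariant G(¬red ∨ walk ∨ ¬yellow) is never violated.

never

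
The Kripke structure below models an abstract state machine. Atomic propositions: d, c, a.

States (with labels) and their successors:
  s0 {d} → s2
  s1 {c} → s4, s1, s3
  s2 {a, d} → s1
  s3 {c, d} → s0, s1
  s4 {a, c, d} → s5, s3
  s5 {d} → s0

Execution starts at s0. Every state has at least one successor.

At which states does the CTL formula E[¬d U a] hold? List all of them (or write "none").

{s1, s2, s4}

States satisfying ¬d: {s1}.
States satisfying a: {s2, s4}.
States satisfying E[¬d U a]: {s1, s2, s4}.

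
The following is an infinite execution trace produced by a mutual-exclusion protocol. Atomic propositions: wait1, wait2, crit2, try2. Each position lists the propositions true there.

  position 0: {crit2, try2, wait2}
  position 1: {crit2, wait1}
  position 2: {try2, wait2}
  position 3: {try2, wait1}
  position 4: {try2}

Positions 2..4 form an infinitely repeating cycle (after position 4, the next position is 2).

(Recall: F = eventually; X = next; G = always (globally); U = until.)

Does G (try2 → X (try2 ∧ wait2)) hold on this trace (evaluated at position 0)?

Violated

try2 → X (try2 ∧ wait2) must hold at every position from 0 onward. It fails at position 0, so G (try2 → X (try2 ∧ wait2)) is false.
Positions where try2 holds: 0, 2, 3, 4.
Check X (try2 ∧ wait2) at each: 0→fails, 2→fails, 3→fails, 4→ok.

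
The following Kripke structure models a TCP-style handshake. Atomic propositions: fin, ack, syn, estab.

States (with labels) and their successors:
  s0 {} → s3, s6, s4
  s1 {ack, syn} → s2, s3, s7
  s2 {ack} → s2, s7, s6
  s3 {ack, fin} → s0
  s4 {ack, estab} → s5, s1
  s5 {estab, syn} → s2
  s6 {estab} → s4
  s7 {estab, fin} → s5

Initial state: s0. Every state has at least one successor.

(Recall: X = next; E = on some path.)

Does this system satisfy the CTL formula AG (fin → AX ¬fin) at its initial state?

States satisfying fin → AX ¬fin: {s0, s1, s2, s3, s4, s5, s6, s7}.
States satisfying AG (fin → AX ¬fin): {s0, s1, s2, s3, s4, s5, s6, s7}.
Every state reachable from s0 satisfies fin → AX ¬fin.
s0 ∈ Sat(AG (fin → AX ¬fin)).

Yes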